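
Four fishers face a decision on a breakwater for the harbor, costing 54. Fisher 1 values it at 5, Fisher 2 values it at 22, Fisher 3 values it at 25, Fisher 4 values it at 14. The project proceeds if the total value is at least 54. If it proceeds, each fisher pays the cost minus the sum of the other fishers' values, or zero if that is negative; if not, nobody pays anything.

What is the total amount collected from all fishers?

Total value 66 ≥ cost 54, so it is built.
Fisher 1: others sum to 61; max(0, 54 - 61) = 0.
Fisher 2: others sum to 44; max(0, 54 - 44) = 10.
Fisher 3: others sum to 41; max(0, 54 - 41) = 13.
Fisher 4: others sum to 52; max(0, 54 - 52) = 2.
Total collected = 0 + 10 + 13 + 2 = 25.

25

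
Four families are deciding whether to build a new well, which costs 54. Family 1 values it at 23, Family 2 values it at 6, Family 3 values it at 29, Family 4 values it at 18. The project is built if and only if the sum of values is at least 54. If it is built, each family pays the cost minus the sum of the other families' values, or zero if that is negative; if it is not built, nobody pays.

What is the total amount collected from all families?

8

Total value 76 ≥ cost 54, so it is built.
Family 1: others sum to 53; max(0, 54 - 53) = 1.
Family 2: others sum to 70; max(0, 54 - 70) = 0.
Family 3: others sum to 47; max(0, 54 - 47) = 7.
Family 4: others sum to 58; max(0, 54 - 58) = 0.
Total collected = 1 + 0 + 7 + 0 = 8.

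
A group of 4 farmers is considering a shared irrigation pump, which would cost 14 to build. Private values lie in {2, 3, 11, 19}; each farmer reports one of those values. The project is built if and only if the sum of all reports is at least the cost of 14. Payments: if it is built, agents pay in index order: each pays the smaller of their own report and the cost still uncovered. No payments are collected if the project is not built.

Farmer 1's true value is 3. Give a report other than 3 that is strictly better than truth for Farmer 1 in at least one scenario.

Suppose Farmer 2 reports 2, Farmer 3 reports 2 and Farmer 4 reports 11.
Report 3: project built, pays 3, utility 3 - 3 = 0.
Report 2: project built, pays 2, utility 3 - 2 = 1.
So reporting 2 beats truth here (1 > 0).

2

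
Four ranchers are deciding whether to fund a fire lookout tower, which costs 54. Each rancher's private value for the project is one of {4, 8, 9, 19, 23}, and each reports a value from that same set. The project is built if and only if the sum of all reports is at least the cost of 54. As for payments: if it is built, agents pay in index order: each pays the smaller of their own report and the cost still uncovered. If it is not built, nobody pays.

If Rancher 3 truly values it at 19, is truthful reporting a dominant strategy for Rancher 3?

Consider the case where Rancher 1 reports 4, Rancher 2 reports 19 and Rancher 4 reports 23.
Truthful report 19: project built, pays 19, utility 19 - 19 = 0.
Report 8 instead: project built, pays 8, utility 19 - 8 = 11.
Since 11 > 0, reporting 8 is strictly better here, so truthful reporting is not dominant.

No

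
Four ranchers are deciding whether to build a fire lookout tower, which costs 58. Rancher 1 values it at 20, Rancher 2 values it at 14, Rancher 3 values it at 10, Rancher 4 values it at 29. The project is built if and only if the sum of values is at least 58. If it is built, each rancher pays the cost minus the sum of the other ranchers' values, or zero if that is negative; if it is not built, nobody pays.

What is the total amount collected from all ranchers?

19

Total value 73 ≥ cost 58, so it is built.
Rancher 1: others sum to 53; max(0, 58 - 53) = 5.
Rancher 2: others sum to 59; max(0, 58 - 59) = 0.
Rancher 3: others sum to 63; max(0, 58 - 63) = 0.
Rancher 4: others sum to 44; max(0, 58 - 44) = 14.
Total collected = 5 + 0 + 0 + 14 = 19.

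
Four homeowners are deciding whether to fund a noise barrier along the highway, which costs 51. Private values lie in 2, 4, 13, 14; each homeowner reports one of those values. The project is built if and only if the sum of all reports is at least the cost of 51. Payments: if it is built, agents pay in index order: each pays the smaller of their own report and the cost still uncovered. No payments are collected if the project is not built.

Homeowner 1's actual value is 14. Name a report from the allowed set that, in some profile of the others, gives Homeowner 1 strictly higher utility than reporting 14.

Suppose Homeowner 2 reports 13, Homeowner 3 reports 13 and Homeowner 4 reports 13.
Report 14: project built, pays 14, utility 14 - 14 = 0.
Report 13: project built, pays 13, utility 14 - 13 = 1.
So reporting 13 beats truth here (1 > 0).

13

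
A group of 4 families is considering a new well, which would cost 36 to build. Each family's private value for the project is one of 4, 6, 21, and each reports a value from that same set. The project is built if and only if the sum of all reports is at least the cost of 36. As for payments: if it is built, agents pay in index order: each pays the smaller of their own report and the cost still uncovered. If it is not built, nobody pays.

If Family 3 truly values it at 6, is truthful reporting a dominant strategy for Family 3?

No

Consider the case where Family 1 reports 4, Family 2 reports 21 and Family 4 reports 21.
Truthful report 6: project built, pays 6, utility 6 - 6 = 0.
Report 4 instead: project built, pays 4, utility 6 - 4 = 2.
Since 2 > 0, reporting 4 is strictly better here, so truthful reporting is not dominant.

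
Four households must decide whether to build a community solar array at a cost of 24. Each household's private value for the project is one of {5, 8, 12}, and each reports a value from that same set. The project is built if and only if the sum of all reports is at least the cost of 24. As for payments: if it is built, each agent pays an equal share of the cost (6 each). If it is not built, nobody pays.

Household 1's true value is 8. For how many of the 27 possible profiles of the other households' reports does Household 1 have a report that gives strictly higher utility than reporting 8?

1

Others report (5, 5, 5): truth gives 0; report 12 gives 2 > 0. Violating.
Others report (5, 5, 8): truth gives 2; no alternative beats it.
Others report (5, 5, 12): truth gives 2; no alternative beats it.
(Checking all 27 profiles: 1 has a profitable deviation, 26 do not.)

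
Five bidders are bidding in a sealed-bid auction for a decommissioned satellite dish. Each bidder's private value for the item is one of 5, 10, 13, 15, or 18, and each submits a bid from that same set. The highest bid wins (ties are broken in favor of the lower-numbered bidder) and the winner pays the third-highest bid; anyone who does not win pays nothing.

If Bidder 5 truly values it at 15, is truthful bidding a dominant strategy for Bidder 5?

No

Consider the case where Bidder 1 bids 5, Bidder 2 bids 5, Bidder 3 bids 5 and Bidder 4 bids 15.
Truthful bid 15: loses, pays 0, utility 0.
Bid 18 instead: wins, pays 5, utility 15 - 5 = 10.
Since 10 > 0, bidding 18 is strictly better here, so truthful bidding is not dominant.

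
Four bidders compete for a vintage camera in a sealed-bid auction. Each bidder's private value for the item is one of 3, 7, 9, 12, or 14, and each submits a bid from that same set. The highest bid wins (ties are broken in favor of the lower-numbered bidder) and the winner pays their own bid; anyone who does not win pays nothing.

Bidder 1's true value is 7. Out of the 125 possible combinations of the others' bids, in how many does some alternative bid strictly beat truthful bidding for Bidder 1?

Others bid (3, 3, 3): truth gives 0; bid 3 gives 4 > 0. Violating.
Others bid (3, 3, 7): truth gives 0; no alternative beats it.
Others bid (3, 3, 9): truth gives 0; no alternative beats it.
(Checking all 125 profiles: 1 has a profitable deviation, 124 do not.)

1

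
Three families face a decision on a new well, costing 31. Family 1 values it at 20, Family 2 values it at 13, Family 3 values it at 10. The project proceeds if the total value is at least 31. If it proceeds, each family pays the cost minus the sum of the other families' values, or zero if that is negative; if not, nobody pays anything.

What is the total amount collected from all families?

9

Total value 43 ≥ cost 31, so it is built.
Family 1: others sum to 23; max(0, 31 - 23) = 8.
Family 2: others sum to 30; max(0, 31 - 30) = 1.
Family 3: others sum to 33; max(0, 31 - 33) = 0.
Total collected = 8 + 1 + 0 = 9.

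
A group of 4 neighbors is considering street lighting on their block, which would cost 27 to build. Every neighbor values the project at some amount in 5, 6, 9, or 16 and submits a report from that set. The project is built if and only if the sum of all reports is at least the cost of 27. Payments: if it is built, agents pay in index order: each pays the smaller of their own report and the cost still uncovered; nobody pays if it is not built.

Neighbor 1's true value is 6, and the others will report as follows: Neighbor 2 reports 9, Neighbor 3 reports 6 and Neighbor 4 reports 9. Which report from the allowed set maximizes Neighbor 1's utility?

5

Report 5: project built, pays 5, utility 6 - 5 = 1.
Report 6: project built, pays 6, utility 6 - 6 = 0.
Report 9: project built, pays 9, utility 6 - 9 = -3.
Report 16: project built, pays 16, utility 6 - 16 = -10.
The best choice is 5 with utility 1.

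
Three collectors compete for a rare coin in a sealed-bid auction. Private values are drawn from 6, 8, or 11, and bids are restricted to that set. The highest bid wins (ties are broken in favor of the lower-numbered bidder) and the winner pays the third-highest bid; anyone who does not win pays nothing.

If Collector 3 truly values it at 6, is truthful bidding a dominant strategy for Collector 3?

Yes

Check each profile of the others' bids and compare truth against every alternative bid.
Others bid (6, 6): truth gives 0, best alternative gives 0.
Others bid (6, 8): truth gives 0, best alternative gives 0.
Others bid (6, 11): truth gives 0, best alternative gives 0.
Others bid (8, 6): truth gives 0, best alternative gives 0.
Others bid (8, 8): truth gives 0, best alternative gives 0.
Others bid (8, 11): truth gives 0, best alternative gives 0.
(Remaining 3 profiles checked similarly; truth is weakly best in each.)
In every case the truthful bid is at least as good as any alternative, so it is a dominant strategy.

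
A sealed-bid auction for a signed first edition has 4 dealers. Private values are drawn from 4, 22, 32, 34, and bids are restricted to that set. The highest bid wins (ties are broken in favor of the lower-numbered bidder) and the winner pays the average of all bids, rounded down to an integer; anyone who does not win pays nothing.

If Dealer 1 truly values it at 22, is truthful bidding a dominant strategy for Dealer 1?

No

Consider the case where Dealer 2 bids 4, Dealer 3 bids 4 and Dealer 4 bids 4.
Truthful bid 22: wins, pays 8, utility 22 - 8 = 14.
Bid 4 instead: wins, pays 4, utility 22 - 4 = 18.
Since 18 > 14, bidding 4 is strictly better here, so truthful bidding is not dominant.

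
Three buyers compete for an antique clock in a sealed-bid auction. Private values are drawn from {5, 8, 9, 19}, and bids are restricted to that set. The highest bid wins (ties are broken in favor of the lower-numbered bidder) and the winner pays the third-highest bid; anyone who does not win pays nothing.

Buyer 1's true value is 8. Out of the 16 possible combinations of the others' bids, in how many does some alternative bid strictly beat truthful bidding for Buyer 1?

Others bid (5, 9): truth gives 0; bid 9 gives 3 > 0. Violating.
Others bid (5, 19): truth gives 0; bid 19 gives 3 > 0. Violating.
Others bid (9, 5): truth gives 0; bid 9 gives 3 > 0. Violating.
Others bid (19, 5): truth gives 0; bid 19 gives 3 > 0. Violating.
Others bid (5, 5): truth gives 3; no alternative beats it.
Others bid (5, 8): truth gives 3; no alternative beats it.
(Checking all 16 profiles: 4 have a profitable deviation, 12 do not.)

4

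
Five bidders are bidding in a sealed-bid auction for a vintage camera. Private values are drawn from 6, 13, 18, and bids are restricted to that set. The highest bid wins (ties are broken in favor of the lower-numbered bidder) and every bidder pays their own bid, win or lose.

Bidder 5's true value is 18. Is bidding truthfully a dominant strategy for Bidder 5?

No

Consider the case where Bidder 1 bids 6, Bidder 2 bids 6, Bidder 3 bids 6 and Bidder 4 bids 6.
Truthful bid 18: wins, pays 18, utility 18 - 18 = 0.
Bid 13 instead: wins, pays 13, utility 18 - 13 = 5.
Since 5 > 0, bidding 13 is strictly better here, so truthful bidding is not dominant.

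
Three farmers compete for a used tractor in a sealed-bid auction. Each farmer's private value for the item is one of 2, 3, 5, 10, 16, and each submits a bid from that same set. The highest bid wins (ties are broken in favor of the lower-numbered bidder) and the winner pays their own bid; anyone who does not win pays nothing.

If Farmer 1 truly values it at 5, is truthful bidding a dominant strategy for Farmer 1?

Consider the case where Farmer 2 bids 2 and Farmer 3 bids 2.
Truthful bid 5: wins, pays 5, utility 5 - 5 = 0.
Bid 2 instead: wins, pays 2, utility 5 - 2 = 3.
Since 3 > 0, bidding 2 is strictly better here, so truthful bidding is not dominant.

No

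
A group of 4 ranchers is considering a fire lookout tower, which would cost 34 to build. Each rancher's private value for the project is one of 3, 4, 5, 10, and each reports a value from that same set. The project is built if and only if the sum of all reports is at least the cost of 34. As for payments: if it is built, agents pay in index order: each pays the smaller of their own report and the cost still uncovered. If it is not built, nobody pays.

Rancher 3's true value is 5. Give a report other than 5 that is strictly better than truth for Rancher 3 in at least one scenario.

4

Suppose Rancher 1 reports 10, Rancher 2 reports 10 and Rancher 4 reports 10.
Report 5: project built, pays 5, utility 5 - 5 = 0.
Report 4: project built, pays 4, utility 5 - 4 = 1.
So reporting 4 beats truth here (1 > 0).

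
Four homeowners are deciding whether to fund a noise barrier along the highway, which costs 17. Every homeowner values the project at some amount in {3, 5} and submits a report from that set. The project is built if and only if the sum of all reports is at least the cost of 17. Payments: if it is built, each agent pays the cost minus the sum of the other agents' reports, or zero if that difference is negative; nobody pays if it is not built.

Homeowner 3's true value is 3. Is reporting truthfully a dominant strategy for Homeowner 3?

Yes

Check each profile of the others' reports and compare truth against every alternative report.
Others report (3, 5, 5): truth gives 0, best alternative gives -1.
Others report (5, 3, 5): truth gives 0, best alternative gives -1.
Others report (5, 5, 3): truth gives 0, best alternative gives -1.
Others report (5, 5, 5): truth gives 1, best alternative gives 1.
Others report (3, 3, 3): truth gives 0, best alternative gives 0.
Others report (3, 3, 5): truth gives 0, best alternative gives 0.
(Remaining 2 profiles checked similarly; truth is weakly best in each.)
In every case the truthful report is at least as good as any alternative, so it is a dominant strategy.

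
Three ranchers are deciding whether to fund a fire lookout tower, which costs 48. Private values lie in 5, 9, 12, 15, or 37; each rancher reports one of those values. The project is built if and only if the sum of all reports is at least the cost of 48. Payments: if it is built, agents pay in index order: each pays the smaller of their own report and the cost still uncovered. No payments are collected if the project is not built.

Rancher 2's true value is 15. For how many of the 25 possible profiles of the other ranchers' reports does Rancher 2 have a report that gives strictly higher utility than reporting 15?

Others report (5, 37): truth gives 0; report 9 gives 6 > 0. Violating.
Others report (9, 37): truth gives 0; report 5 gives 10 > 0. Violating.
Others report (12, 37): truth gives 0; report 5 gives 10 > 0. Violating.
Others report (15, 37): truth gives 0; report 5 gives 10 > 0. Violating.
Others report (5, 5): truth gives 0; no alternative beats it.
Others report (5, 9): truth gives 0; no alternative beats it.
(Checking all 25 profiles: 9 have a profitable deviation, 16 do not.)

9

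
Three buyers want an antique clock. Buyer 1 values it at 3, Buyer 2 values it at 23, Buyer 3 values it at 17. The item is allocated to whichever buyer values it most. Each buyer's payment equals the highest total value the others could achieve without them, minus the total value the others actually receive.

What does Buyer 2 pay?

Buyer 2 has the highest value and receives the item.
Without Buyer 2, the item would go to the next-highest value, 17, so the others could achieve 17.
With Buyer 2 present and winning, the others receive nothing, so their total is 0.
Payment = 17 - 0 = 17.

17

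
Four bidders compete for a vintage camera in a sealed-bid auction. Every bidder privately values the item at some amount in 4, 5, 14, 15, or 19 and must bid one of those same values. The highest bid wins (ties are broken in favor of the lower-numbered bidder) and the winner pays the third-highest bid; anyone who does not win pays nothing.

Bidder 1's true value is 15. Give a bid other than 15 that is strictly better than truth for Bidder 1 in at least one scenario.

Suppose Bidder 2 bids 4, Bidder 3 bids 4 and Bidder 4 bids 19.
Bid 15: loses, pays 0, utility 0.
Bid 19: wins, pays 4, utility 15 - 4 = 11.
So bidding 19 beats truth here (11 > 0).

19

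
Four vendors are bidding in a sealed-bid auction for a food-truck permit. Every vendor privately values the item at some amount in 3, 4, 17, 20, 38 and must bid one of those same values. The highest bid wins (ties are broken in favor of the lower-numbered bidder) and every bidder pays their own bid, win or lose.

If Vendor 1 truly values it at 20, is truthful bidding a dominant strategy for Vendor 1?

No

Consider the case where Vendor 2 bids 3, Vendor 3 bids 3 and Vendor 4 bids 3.
Truthful bid 20: wins, pays 20, utility 20 - 20 = 0.
Bid 3 instead: wins, pays 3, utility 20 - 3 = 17.
Since 17 > 0, bidding 3 is strictly better here, so truthful bidding is not dominant.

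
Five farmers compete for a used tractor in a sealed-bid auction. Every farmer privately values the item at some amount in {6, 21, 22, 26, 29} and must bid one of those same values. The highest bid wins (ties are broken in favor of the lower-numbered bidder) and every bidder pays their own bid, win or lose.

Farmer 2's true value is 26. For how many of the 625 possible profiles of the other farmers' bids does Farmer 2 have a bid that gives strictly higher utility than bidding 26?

Others bid (6, 6, 6, 6): truth gives 0; bid 21 gives 5 > 0. Violating.
Others bid (6, 6, 6, 21): truth gives 0; bid 21 gives 5 > 0. Violating.
Others bid (6, 6, 6, 22): truth gives 0; bid 22 gives 4 > 0. Violating.
Others bid (6, 6, 6, 29): truth gives -26; bid 29 gives -3 > -26. Violating.
Others bid (6, 6, 6, 26): truth gives 0; no alternative beats it.
Others bid (6, 6, 21, 26): truth gives 0; no alternative beats it.
(Checking all 625 profiles: 487 have a profitable deviation, 138 do not.)

487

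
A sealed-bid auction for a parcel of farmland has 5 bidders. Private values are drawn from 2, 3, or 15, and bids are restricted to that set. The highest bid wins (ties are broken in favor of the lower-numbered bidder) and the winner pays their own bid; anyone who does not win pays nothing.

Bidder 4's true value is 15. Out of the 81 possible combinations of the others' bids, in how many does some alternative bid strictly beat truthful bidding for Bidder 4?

Others bid (2, 2, 2, 2): truth gives 0; bid 3 gives 12 > 0. Violating.
Others bid (2, 2, 2, 3): truth gives 0; bid 3 gives 12 > 0. Violating.
Others bid (2, 2, 2, 15): truth gives 0; no alternative beats it.
Others bid (2, 2, 3, 2): truth gives 0; no alternative beats it.
(Checking all 81 profiles: 2 have a profitable deviation, 79 do not.)

2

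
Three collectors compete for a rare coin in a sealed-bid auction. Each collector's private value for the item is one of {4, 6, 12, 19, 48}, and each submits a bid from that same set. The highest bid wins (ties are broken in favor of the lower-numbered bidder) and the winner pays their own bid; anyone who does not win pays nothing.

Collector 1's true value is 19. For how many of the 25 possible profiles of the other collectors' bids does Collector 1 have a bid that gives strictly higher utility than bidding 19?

9

Others bid (4, 4): truth gives 0; bid 4 gives 15 > 0. Violating.
Others bid (4, 6): truth gives 0; bid 6 gives 13 > 0. Violating.
Others bid (4, 12): truth gives 0; bid 12 gives 7 > 0. Violating.
Others bid (6, 4): truth gives 0; bid 6 gives 13 > 0. Violating.
Others bid (4, 19): truth gives 0; no alternative beats it.
Others bid (4, 48): truth gives 0; no alternative beats it.
(Checking all 25 profiles: 9 have a profitable deviation, 16 do not.)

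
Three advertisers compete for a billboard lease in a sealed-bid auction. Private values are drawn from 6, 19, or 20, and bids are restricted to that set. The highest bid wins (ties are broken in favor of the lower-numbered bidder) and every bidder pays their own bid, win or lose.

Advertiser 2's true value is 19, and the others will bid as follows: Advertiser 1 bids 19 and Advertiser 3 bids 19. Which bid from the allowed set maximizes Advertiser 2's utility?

Bid 6: loses but pays 6, utility -6.
Bid 19: loses but pays 19, utility -19.
Bid 20: wins, pays 20, utility 19 - 20 = -1.
The best choice is 20 with utility -1.

20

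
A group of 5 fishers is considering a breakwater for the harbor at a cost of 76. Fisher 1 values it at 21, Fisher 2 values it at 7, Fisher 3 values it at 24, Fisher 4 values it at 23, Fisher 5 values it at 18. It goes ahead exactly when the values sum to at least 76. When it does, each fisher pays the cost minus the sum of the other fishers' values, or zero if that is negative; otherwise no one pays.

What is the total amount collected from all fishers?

Total value 93 ≥ cost 76, so it is built.
Fisher 1: others sum to 72; max(0, 76 - 72) = 4.
Fisher 2: others sum to 86; max(0, 76 - 86) = 0.
Fisher 3: others sum to 69; max(0, 76 - 69) = 7.
Fisher 4: others sum to 70; max(0, 76 - 70) = 6.
Fisher 5: others sum to 75; max(0, 76 - 75) = 1.
Total collected = 4 + 0 + 7 + 6 + 1 = 18.

18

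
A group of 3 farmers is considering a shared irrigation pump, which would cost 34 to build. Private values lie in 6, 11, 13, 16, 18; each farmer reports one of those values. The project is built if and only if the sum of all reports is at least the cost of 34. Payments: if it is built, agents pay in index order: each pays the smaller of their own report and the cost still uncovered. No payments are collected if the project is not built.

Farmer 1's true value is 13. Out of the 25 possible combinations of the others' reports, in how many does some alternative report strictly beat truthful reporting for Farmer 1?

Others report (6, 18): truth gives 0; report 11 gives 2 > 0. Violating.
Others report (11, 13): truth gives 0; report 11 gives 2 > 0. Violating.
Others report (11, 16): truth gives 0; report 11 gives 2 > 0. Violating.
Others report (11, 18): truth gives 0; report 6 gives 7 > 0. Violating.
Others report (6, 6): truth gives 0; no alternative beats it.
Others report (6, 11): truth gives 0; no alternative beats it.
(Checking all 25 profiles: 17 have a profitable deviation, 8 do not.)

17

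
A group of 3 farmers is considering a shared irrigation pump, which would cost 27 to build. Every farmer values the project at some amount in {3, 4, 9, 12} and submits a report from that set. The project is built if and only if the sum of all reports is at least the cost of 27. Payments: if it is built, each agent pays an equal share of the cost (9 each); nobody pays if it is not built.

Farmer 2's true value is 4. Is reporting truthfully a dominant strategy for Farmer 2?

Yes

Check each profile of the others' reports and compare truth against every alternative report.
Others report (12, 12): truth gives -5, best alternative gives -5.
Others report (3, 3): truth gives 0, best alternative gives 0.
Others report (3, 4): truth gives 0, best alternative gives 0.
Others report (3, 9): truth gives 0, best alternative gives 0.
Others report (3, 12): truth gives 0, best alternative gives 0.
Others report (4, 3): truth gives 0, best alternative gives 0.
(Remaining 10 profiles checked similarly; truth is weakly best in each.)
In every case the truthful report is at least as good as any alternative, so it is a dominant strategy.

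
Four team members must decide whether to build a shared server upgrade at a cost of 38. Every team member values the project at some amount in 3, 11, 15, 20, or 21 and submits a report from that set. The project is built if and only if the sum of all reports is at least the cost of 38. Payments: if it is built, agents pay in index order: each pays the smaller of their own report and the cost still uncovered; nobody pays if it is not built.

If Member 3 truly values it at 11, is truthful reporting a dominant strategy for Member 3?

No

Consider the case where Member 1 reports 3, Member 2 reports 11 and Member 4 reports 21.
Truthful report 11: project built, pays 11, utility 11 - 11 = 0.
Report 3 instead: project built, pays 3, utility 11 - 3 = 8.
Since 8 > 0, reporting 3 is strictly better here, so truthful reporting is not dominant.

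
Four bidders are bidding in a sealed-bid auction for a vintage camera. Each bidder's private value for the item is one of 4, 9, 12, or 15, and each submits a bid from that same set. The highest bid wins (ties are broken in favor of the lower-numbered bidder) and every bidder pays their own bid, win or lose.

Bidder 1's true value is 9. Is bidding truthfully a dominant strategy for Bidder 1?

No

Consider the case where Bidder 2 bids 4, Bidder 3 bids 4 and Bidder 4 bids 4.
Truthful bid 9: wins, pays 9, utility 9 - 9 = 0.
Bid 4 instead: wins, pays 4, utility 9 - 4 = 5.
Since 5 > 0, bidding 4 is strictly better here, so truthful bidding is not dominant.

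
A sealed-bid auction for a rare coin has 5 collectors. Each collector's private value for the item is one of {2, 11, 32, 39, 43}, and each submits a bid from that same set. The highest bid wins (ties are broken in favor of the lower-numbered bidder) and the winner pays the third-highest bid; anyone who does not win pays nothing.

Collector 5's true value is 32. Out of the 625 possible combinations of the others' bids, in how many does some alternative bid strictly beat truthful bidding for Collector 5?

Others bid (2, 2, 2, 32): truth gives 0; bid 39 gives 30 > 0. Violating.
Others bid (2, 2, 2, 39): truth gives 0; bid 43 gives 30 > 0. Violating.
Others bid (2, 2, 11, 32): truth gives 0; bid 39 gives 21 > 0. Violating.
Others bid (2, 2, 11, 39): truth gives 0; bid 43 gives 21 > 0. Violating.
Others bid (2, 2, 2, 2): truth gives 30; no alternative beats it.
Others bid (2, 2, 2, 11): truth gives 30; no alternative beats it.
(Checking all 625 profiles: 64 have a profitable deviation, 561 do not.)

64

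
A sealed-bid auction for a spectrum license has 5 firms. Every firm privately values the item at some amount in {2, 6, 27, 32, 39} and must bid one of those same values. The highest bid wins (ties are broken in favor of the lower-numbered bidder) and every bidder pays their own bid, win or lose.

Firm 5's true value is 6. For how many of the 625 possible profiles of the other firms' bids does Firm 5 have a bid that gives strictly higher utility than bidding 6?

Others bid (2, 2, 2, 6): truth gives -6; bid 2 gives -2 > -6. Violating.
Others bid (2, 2, 2, 27): truth gives -6; bid 2 gives -2 > -6. Violating.
Others bid (2, 2, 2, 32): truth gives -6; bid 2 gives -2 > -6. Violating.
Others bid (2, 2, 2, 39): truth gives -6; bid 2 gives -2 > -6. Violating.
Others bid (2, 2, 2, 2): truth gives 0; no alternative beats it.
(Checking all 625 profiles: 624 have a profitable deviation, 1 does not.)

624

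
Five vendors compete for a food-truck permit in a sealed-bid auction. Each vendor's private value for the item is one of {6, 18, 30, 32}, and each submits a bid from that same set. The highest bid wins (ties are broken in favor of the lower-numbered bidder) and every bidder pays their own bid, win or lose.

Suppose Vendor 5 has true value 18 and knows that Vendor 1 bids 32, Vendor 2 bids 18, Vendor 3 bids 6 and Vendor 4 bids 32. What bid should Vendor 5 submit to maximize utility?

Bid 6: loses but pays 6, utility -6.
Bid 18: loses but pays 18, utility -18.
Bid 30: loses but pays 30, utility -30.
Bid 32: loses but pays 32, utility -32.
The best choice is 6 with utility -6.

6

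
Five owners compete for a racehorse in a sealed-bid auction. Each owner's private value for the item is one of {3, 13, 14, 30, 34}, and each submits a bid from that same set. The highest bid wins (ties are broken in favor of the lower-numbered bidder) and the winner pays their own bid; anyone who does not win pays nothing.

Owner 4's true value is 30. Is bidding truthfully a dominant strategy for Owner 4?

Consider the case where Owner 1 bids 3, Owner 2 bids 3, Owner 3 bids 3 and Owner 5 bids 3.
Truthful bid 30: wins, pays 30, utility 30 - 30 = 0.
Bid 13 instead: wins, pays 13, utility 30 - 13 = 17.
Since 17 > 0, bidding 13 is strictly better here, so truthful bidding is not dominant.

No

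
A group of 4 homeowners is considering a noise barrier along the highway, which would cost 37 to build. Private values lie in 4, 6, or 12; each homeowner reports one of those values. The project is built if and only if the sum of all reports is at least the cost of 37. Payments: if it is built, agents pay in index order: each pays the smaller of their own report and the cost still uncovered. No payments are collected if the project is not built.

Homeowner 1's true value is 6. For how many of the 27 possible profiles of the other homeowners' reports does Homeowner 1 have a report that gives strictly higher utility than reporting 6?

Others report (12, 12, 12): truth gives 0; report 4 gives 2 > 0. Violating.
Others report (4, 4, 4): truth gives 0; no alternative beats it.
Others report (4, 4, 6): truth gives 0; no alternative beats it.
(Checking all 27 profiles: 1 has a profitable deviation, 26 do not.)

1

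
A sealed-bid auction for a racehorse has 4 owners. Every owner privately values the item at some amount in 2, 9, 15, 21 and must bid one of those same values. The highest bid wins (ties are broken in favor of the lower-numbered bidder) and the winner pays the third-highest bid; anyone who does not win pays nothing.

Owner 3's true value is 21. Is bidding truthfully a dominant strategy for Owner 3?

Check each profile of the others' bids and compare truth against every alternative bid.
Others bid (2, 2, 21): truth gives 19, best alternative gives 0.
Others bid (2, 15, 2): truth gives 19, best alternative gives 0.
Others bid (15, 2, 2): truth gives 19, best alternative gives 0.
Others bid (2, 9, 21): truth gives 12, best alternative gives 0.
Others bid (2, 15, 9): truth gives 12, best alternative gives 0.
Others bid (9, 2, 21): truth gives 12, best alternative gives 0.
(Remaining 58 profiles checked similarly; truth is weakly best in each.)
In every case the truthful bid is at least as good as any alternative, so it is a dominant strategy.

Yes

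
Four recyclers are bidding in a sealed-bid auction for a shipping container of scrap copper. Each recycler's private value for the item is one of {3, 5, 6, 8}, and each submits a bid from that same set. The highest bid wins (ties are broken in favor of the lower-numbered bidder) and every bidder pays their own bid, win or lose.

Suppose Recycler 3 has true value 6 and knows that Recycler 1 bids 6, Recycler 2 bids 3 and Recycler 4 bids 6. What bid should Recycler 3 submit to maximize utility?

Bid 3: loses but pays 3, utility -3.
Bid 5: loses but pays 5, utility -5.
Bid 6: loses but pays 6, utility -6.
Bid 8: wins, pays 8, utility 6 - 8 = -2.
The best choice is 8 with utility -2.

8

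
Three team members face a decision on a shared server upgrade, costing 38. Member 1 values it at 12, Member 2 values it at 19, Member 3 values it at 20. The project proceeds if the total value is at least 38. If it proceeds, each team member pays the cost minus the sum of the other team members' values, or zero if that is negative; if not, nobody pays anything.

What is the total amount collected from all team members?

13

Total value 51 ≥ cost 38, so it is built.
Member 1: others sum to 39; max(0, 38 - 39) = 0.
Member 2: others sum to 32; max(0, 38 - 32) = 6.
Member 3: others sum to 31; max(0, 38 - 31) = 7.
Total collected = 0 + 6 + 7 = 13.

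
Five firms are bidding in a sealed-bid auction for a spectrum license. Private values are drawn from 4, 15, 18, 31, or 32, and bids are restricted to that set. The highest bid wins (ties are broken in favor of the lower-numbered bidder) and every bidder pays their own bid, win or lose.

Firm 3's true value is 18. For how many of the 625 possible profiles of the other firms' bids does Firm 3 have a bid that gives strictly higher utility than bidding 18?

593

Others bid (4, 4, 4, 4): truth gives 0; bid 15 gives 3 > 0. Violating.
Others bid (4, 4, 4, 15): truth gives 0; bid 15 gives 3 > 0. Violating.
Others bid (4, 4, 4, 31): truth gives -18; bid 4 gives -4 > -18. Violating.
Others bid (4, 4, 4, 32): truth gives -18; bid 4 gives -4 > -18. Violating.
Others bid (4, 4, 4, 18): truth gives 0; no alternative beats it.
Others bid (4, 4, 15, 18): truth gives 0; no alternative beats it.
(Checking all 625 profiles: 593 have a profitable deviation, 32 do not.)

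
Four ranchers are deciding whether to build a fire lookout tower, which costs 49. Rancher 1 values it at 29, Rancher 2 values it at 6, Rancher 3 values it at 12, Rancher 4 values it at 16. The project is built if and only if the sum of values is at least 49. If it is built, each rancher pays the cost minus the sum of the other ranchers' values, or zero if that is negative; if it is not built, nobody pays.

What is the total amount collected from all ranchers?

Total value 63 ≥ cost 49, so it is built.
Rancher 1: others sum to 34; max(0, 49 - 34) = 15.
Rancher 2: others sum to 57; max(0, 49 - 57) = 0.
Rancher 3: others sum to 51; max(0, 49 - 51) = 0.
Rancher 4: others sum to 47; max(0, 49 - 47) = 2.
Total collected = 15 + 0 + 0 + 2 = 17.

17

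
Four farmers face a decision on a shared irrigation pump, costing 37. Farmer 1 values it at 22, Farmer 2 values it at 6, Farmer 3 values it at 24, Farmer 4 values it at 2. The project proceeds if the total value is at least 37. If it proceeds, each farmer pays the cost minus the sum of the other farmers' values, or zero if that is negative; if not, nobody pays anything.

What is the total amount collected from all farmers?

12

Total value 54 ≥ cost 37, so it is built.
Farmer 1: others sum to 32; max(0, 37 - 32) = 5.
Farmer 2: others sum to 48; max(0, 37 - 48) = 0.
Farmer 3: others sum to 30; max(0, 37 - 30) = 7.
Farmer 4: others sum to 52; max(0, 37 - 52) = 0.
Total collected = 5 + 0 + 7 + 0 = 12.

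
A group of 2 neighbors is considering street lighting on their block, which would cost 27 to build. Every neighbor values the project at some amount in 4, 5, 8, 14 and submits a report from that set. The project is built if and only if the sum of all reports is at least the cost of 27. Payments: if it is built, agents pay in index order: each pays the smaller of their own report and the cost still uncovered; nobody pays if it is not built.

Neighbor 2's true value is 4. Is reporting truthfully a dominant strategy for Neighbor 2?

Yes

Check each profile of the others' reports and compare truth against every alternative report.
Others report (4): truth gives 0, best alternative gives 0.
Others report (5): truth gives 0, best alternative gives 0.
Others report (8): truth gives 0, best alternative gives 0.
Others report (14): truth gives 0, best alternative gives 0.
In every case the truthful report is at least as good as any alternative, so it is a dominant strategy.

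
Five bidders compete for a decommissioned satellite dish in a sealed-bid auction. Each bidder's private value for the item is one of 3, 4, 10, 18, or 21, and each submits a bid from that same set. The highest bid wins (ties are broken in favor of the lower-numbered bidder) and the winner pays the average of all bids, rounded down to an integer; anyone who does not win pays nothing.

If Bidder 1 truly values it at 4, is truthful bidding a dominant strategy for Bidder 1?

Yes

Check each profile of the others' bids and compare truth against every alternative bid.
Others bid (3, 3, 3, 4): truth gives 1, best alternative gives 0.
Others bid (3, 3, 4, 3): truth gives 1, best alternative gives 0.
Others bid (3, 3, 4, 4): truth gives 1, best alternative gives 0.
Others bid (3, 4, 3, 3): truth gives 1, best alternative gives 0.
Others bid (3, 4, 3, 4): truth gives 1, best alternative gives 0.
Others bid (3, 4, 4, 3): truth gives 1, best alternative gives 0.
(Remaining 619 profiles checked similarly; truth is weakly best in each.)
In every case the truthful bid is at least as good as any alternative, so it is a dominant strategy.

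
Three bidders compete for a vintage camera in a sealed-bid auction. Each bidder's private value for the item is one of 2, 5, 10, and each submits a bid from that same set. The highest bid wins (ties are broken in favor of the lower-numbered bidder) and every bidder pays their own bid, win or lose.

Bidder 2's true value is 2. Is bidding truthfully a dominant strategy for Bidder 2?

Check each profile of the others' bids and compare truth against every alternative bid.
Others bid (2, 10): truth gives -2, best alternative gives -5.
Others bid (5, 2): truth gives -2, best alternative gives -5.
Others bid (5, 5): truth gives -2, best alternative gives -5.
Others bid (5, 10): truth gives -2, best alternative gives -5.
Others bid (10, 2): truth gives -2, best alternative gives -5.
Others bid (10, 5): truth gives -2, best alternative gives -5.
(Remaining 3 profiles checked similarly; truth is weakly best in each.)
In every case the truthful bid is at least as good as any alternative, so it is a dominant strategy.

Yes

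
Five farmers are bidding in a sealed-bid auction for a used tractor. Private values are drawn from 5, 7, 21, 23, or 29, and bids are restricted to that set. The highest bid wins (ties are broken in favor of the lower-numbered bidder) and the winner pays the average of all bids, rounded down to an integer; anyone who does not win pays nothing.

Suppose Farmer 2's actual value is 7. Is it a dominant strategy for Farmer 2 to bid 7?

Yes

Check each profile of the others' bids and compare truth against every alternative bid.
Others bid (5, 5, 5, 5): truth gives 2, best alternative gives 0.
Others bid (5, 5, 5, 7): truth gives 2, best alternative gives 0.
Others bid (5, 5, 7, 5): truth gives 2, best alternative gives 0.
Others bid (5, 7, 5, 5): truth gives 2, best alternative gives 0.
Others bid (5, 5, 7, 7): truth gives 1, best alternative gives 0.
Others bid (5, 7, 5, 7): truth gives 1, best alternative gives 0.
(Remaining 619 profiles checked similarly; truth is weakly best in each.)
In every case the truthful bid is at least as good as any alternative, so it is a dominant strategy.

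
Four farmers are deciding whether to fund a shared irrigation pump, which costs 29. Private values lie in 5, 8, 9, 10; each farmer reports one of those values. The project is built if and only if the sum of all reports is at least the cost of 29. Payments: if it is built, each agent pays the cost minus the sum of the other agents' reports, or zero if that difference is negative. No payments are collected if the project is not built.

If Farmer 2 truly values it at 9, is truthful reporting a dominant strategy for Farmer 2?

Check each profile of the others' reports and compare truth against every alternative report.
Others report (9, 10, 10): truth gives 9, best alternative gives 9.
Others report (10, 9, 10): truth gives 9, best alternative gives 9.
Others report (10, 10, 9): truth gives 9, best alternative gives 9.
Others report (10, 10, 10): truth gives 9, best alternative gives 9.
Others report (8, 10, 10): truth gives 8, best alternative gives 8.
Others report (9, 9, 10): truth gives 8, best alternative gives 8.
(Remaining 58 profiles checked similarly; truth is weakly best in each.)
In every case the truthful report is at least as good as any alternative, so it is a dominant strategy.

Yes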